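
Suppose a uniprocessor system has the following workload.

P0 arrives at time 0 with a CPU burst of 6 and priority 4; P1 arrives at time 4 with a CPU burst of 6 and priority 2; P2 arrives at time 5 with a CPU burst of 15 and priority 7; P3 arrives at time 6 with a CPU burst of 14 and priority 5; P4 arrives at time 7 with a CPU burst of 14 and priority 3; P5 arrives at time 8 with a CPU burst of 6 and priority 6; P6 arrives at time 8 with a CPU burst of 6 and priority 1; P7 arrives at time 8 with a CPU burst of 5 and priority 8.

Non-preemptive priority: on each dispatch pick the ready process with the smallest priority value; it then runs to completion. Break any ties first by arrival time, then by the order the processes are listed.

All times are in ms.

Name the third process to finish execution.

Timeline: | P0 0-6 | P1 6-12 | P6 12-18 | P4 18-32 | P3 32-46 | P5 46-52 | P2 52-67 | P7 67-72 |
Completion: P0=6  P1=12  P2=67  P3=46  P4=32  P5=52  P6=18  P7=72
Turnaround (C−A): P0=6  P1=8  P2=62  P3=40  P4=25  P5=44  P6=10  P7=64
Finish order: P0 → P1 → P6 → P4 → P3 → P5 → P2 → P7

P6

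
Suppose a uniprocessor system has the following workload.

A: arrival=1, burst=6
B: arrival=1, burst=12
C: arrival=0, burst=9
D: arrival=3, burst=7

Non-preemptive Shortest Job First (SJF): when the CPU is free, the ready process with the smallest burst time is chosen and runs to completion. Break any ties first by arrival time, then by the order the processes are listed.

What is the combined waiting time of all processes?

41

Schedule: | C 0-9 | A 9-15 | D 15-22 | B 22-34 |
Completion: A=15  B=34  C=9  D=22
Turnaround (C−A): A=14  B=33  C=9  D=19
Waiting = turnaround − burst: A=8, B=21, C=0, D=12
Total waiting = 8 + 21 + 0 + 12 = 41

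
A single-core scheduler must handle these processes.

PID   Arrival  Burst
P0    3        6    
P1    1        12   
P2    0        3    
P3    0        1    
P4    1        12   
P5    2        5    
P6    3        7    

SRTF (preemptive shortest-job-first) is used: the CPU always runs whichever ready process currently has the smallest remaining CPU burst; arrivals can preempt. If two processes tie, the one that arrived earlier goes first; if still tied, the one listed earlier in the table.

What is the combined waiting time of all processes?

75

Gantt: | P3 0-1 | P2 1-4 | P5 4-9 | P0 9-15 | P6 15-22 | P1 22-34 | P4 34-46 |
Completion: P0=15  P1=34  P2=4  P3=1  P4=46  P5=9  P6=22
Waiting = turnaround − burst: P0=6, P1=21, P2=1, P3=0, P4=33, P5=2, P6=12
Total waiting = 6 + 21 + 1 + 0 + 33 + 2 + 12 = 75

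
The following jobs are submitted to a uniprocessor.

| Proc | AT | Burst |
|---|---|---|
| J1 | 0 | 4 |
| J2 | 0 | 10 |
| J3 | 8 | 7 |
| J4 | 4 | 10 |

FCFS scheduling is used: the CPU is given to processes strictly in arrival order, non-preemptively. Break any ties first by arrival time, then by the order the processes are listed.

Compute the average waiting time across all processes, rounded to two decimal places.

Timeline: | J1 0-4 | J2 4-14 | J4 14-24 | J3 24-31 |
Completion: J1=4  J2=14  J3=31  J4=24
Waiting times: J1=0, J2=4, J3=16, J4=10
Average waiting = (0+4+16+10) / 4 = 30/4 = 7.50

7.50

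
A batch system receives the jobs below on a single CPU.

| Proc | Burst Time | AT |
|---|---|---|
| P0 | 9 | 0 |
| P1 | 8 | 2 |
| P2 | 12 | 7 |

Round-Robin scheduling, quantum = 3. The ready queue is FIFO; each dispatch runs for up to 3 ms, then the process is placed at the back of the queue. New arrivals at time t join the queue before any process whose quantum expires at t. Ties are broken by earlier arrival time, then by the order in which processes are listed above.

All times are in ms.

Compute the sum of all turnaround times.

58

Timeline: | P0 0-3 | P1 3-6 | P0 6-9 | P1 9-12 | P2 12-15 | P0 15-18 | P1 18-20 | P2 20-29 |
Completion: P0=18  P1=20  P2=29
Turnaround = completion − arrival: P0=18, P1=18, P2=22
Total turnaround = 18 + 18 + 22 = 58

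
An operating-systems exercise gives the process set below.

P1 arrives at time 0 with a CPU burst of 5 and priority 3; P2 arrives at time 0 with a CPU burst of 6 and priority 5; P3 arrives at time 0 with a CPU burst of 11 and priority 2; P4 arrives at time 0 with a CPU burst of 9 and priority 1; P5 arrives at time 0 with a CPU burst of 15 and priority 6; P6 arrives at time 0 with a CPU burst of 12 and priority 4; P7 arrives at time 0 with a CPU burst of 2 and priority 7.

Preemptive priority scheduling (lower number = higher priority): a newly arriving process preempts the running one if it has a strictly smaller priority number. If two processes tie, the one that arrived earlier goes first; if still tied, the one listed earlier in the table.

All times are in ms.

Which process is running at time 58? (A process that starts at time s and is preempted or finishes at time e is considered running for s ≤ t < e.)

P7

Gantt: | P4 0-9 | P3 9-20 | P1 20-25 | P6 25-37 | P2 37-43 | P5 43-58 | P7 58-60 |
Completion: P1=25  P2=43  P3=20  P4=9  P5=58  P6=37  P7=60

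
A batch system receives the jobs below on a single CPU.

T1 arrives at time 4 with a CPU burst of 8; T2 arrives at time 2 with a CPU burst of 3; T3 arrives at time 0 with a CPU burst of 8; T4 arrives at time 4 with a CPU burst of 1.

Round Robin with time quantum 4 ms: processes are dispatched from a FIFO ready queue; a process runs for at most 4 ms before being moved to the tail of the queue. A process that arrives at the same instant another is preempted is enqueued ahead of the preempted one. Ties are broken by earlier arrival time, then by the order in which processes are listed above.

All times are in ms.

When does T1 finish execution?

20

Gantt: | T3 0-4 | T2 4-7 | T1 7-11 | T4 11-12 | T3 12-16 | T1 16-20 |
Completion: T1=20  T2=7  T3=16  T4=12
Turnaround (C−A): T1=16  T2=5  T3=16  T4=8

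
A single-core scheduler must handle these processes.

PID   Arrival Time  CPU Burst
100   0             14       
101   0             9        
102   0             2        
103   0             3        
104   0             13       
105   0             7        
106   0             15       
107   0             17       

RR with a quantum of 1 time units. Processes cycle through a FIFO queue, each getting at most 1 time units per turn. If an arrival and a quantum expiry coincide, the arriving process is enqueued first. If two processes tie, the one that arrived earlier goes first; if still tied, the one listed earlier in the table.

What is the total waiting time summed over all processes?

Schedule: | 100 0-1 | 101 1-2 | 102 2-3 | 103 3-4 | 104 4-5 | 105 5-6 | 106 6-7 | 107 7-8 | 100 8-9 | 101 9-10 | 102 10-11 | 103 11-12 | 104 12-13 | 105 13-14 | 106 14-15 | 107 15-16 | 100 16-17 | 101 17-18 | 103 18-19 | 104 19-20 | 105 20-21 | 106 21-22 | 107 22-23 | 100 23-24 | 101 24-25 | 104 25-26 | 105 26-27 | 106 27-28 | 107 28-29 | 100 29-30 | 101 30-31 | 104 31-32 | 105 32-33 | 106 33-34 | 107 34-35 | 100 35-36 | 101 36-37 | 104 37-38 | 105 38-39 | 106 39-40 | 107 40-41 | 100 41-42 | 101 42-43 | 104 43-44 | 105 44-45 | 106 45-46 | 107 46-47 | 100 47-48 | 101 48-49 | 104 49-50 | 106 50-51 | 107 51-52 | 100 52-53 | 101 53-54 | 104 54-55 | 106 55-56 | 107 56-57 | 100 57-58 | 104 58-59 | 106 59-60 | 107 60-61 | 100 61-62 | 104 62-63 | 106 63-64 | 107 64-65 | 100 65-66 | 104 66-67 | 106 67-68 | 107 68-69 | 100 69-70 | 104 70-71 | 106 71-72 | 107 72-73 | 100 73-74 | 106 74-75 | 107 75-76 | 106 76-77 | 107 77-80 |
Completion: 100=74  101=54  102=11  103=19  104=71  105=45  106=77  107=80
Turnaround (C−A): 100=74  101=54  102=11  103=19  104=71  105=45  106=77  107=80
Waiting = turnaround − burst: 100=60, 101=45, 102=9, 103=16, 104=58, 105=38, 106=62, 107=63
Total waiting = 60 + 45 + 9 + 16 + 58 + 38 + 62 + 63 = 351

351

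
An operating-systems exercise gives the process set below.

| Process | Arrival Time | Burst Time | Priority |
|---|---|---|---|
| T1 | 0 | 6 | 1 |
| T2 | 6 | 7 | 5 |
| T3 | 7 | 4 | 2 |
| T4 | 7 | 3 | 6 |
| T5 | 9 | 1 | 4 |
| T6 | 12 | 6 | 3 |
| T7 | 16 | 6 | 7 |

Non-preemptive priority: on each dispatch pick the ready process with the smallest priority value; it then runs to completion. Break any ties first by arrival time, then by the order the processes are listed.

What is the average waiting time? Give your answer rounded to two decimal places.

Timeline: | T1 0-6 | T2 6-13 | T3 13-17 | T6 17-23 | T5 23-24 | T4 24-27 | T7 27-33 |
Completion: T1=6  T2=13  T3=17  T4=27  T5=24  T6=23  T7=33
Turnaround (C−A): T1=6  T2=7  T3=10  T4=20  T5=15  T6=11  T7=17
Waiting times: T1=0, T2=0, T3=6, T4=17, T5=14, T6=5, T7=11
Average waiting = (0+0+6+17+14+5+11) / 7 = 53/7 = 7.57

7.57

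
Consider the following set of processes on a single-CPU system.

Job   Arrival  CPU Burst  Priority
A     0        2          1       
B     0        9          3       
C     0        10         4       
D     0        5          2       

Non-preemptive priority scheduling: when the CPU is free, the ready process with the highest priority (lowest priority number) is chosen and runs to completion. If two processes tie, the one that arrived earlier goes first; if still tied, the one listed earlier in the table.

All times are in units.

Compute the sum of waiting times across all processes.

25

Schedule: | A 0-2 | D 2-7 | B 7-16 | C 16-26 |
Completion: A=2  B=16  C=26  D=7
Waiting = turnaround − burst: A=0, B=7, C=16, D=2
Total waiting = 0 + 7 + 16 + 2 = 25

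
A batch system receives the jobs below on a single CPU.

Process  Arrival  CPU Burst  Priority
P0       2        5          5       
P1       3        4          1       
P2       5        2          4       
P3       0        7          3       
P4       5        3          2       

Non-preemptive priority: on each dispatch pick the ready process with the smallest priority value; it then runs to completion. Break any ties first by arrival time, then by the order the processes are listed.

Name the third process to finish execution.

Schedule: | P3 0-7 | P1 7-11 | P4 11-14 | P2 14-16 | P0 16-21 |
Completion: P0=21  P1=11  P2=16  P3=7  P4=14
Finish order: P3 → P1 → P4 → P2 → P0

P4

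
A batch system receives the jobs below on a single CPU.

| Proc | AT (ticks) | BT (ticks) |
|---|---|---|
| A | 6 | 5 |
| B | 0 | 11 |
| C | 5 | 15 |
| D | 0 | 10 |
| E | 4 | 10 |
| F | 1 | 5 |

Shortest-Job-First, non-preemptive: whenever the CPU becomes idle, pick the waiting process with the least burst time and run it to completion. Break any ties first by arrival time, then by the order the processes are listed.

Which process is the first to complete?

D

Gantt: | D 0-10 | F 10-15 | A 15-20 | E 20-30 | B 30-41 | C 41-56 |
Completion: A=20  B=41  C=56  D=10  E=30  F=15
Turnaround (C−A): A=14  B=41  C=51  D=10  E=26  F=14
Finish order: D → F → A → E → B → C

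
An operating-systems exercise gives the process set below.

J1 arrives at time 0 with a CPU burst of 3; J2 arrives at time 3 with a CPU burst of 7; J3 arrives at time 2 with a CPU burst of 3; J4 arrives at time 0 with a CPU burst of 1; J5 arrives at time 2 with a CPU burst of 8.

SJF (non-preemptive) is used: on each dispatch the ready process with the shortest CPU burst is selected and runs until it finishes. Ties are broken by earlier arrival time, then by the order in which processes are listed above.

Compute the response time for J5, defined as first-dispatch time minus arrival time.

Gantt: | J4 0-1 | J1 1-4 | J3 4-7 | J2 7-14 | J5 14-22 |
Completion: J1=4  J2=14  J3=7  J4=1  J5=22
Response(J5) = first start − arrival = 14 − 2 = 12

12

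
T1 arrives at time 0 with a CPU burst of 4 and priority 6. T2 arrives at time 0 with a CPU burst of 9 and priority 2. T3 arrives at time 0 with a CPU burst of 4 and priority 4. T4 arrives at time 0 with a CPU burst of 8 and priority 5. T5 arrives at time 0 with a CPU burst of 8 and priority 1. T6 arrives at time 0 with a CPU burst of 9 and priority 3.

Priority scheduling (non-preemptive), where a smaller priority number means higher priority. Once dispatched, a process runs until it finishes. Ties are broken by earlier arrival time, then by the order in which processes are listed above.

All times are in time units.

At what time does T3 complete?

Schedule: | T5 0-8 | T2 8-17 | T6 17-26 | T3 26-30 | T4 30-38 | T1 38-42 |
Completion: T1=42  T2=17  T3=30  T4=38  T5=8  T6=26

30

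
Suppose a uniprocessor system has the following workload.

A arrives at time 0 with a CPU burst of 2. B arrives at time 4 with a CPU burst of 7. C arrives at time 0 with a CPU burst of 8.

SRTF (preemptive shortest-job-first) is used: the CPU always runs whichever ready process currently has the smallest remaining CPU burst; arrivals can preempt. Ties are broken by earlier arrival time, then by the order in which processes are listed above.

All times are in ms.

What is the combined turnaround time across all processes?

25

Schedule: | A 0-2 | C 2-10 | B 10-17 |
Completion: A=2  B=17  C=10
Turnaround = completion − arrival: A=2, B=13, C=10
Total turnaround = 2 + 13 + 10 = 25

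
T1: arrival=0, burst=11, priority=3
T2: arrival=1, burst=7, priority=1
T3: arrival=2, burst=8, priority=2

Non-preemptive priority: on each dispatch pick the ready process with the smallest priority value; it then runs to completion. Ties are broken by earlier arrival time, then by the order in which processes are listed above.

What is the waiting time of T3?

16

Gantt: | T1 0-11 | T2 11-18 | T3 18-26 |
Completion: T1=11  T2=18  T3=26
Turnaround (C−A): T1=11  T2=17  T3=24
Waiting(T3) = turnaround − burst = 24 − 8 = 16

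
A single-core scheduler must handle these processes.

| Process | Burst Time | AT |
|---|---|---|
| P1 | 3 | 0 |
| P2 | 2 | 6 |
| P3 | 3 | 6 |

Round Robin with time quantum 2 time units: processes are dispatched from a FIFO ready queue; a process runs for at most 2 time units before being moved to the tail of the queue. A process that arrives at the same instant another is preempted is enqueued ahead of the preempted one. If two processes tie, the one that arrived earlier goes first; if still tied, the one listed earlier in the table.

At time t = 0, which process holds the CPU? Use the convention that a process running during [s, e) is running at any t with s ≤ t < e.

Gantt: | P1 0-3 | idle 3-6 | P2 6-8 | P3 8-11 |
Completion: P1=3  P2=8  P3=11

P1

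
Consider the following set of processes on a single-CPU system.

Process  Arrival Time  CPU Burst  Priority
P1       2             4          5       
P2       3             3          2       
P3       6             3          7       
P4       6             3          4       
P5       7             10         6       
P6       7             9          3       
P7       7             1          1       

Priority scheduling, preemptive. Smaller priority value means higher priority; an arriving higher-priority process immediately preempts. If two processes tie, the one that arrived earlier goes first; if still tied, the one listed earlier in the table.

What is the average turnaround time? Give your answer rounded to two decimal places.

14.43

Gantt: | idle 0-2 | P1 2-3 | P2 3-6 | P4 6-7 | P7 7-8 | P6 8-17 | P4 17-19 | P1 19-22 | P5 22-32 | P3 32-35 |
Completion: P1=22  P2=6  P3=35  P4=19  P5=32  P6=17  P7=8
Turnaround times: P1=20, P2=3, P3=29, P4=13, P5=25, P6=10, P7=1
Average turnaround = (20+3+29+13+25+10+1) / 7 = 101/7 = 14.43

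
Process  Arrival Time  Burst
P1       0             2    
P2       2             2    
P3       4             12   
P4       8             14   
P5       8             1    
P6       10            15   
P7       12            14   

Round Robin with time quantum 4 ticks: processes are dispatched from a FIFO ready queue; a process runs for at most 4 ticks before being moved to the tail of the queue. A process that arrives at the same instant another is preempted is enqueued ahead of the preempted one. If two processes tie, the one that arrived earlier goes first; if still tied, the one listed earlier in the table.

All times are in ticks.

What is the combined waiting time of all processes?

121

Schedule: | P1 0-2 | P2 2-4 | P3 4-8 | P4 8-12 | P5 12-13 | P3 13-17 | P6 17-21 | P7 21-25 | P4 25-29 | P3 29-33 | P6 33-37 | P7 37-41 | P4 41-45 | P6 45-49 | P7 49-53 | P4 53-55 | P6 55-58 | P7 58-60 |
Completion: P1=2  P2=4  P3=33  P4=55  P5=13  P6=58  P7=60
Turnaround (C−A): P1=2  P2=2  P3=29  P4=47  P5=5  P6=48  P7=48
Waiting = turnaround − burst: P1=0, P2=0, P3=17, P4=33, P5=4, P6=33, P7=34
Total waiting = 0 + 0 + 17 + 33 + 4 + 33 + 34 = 121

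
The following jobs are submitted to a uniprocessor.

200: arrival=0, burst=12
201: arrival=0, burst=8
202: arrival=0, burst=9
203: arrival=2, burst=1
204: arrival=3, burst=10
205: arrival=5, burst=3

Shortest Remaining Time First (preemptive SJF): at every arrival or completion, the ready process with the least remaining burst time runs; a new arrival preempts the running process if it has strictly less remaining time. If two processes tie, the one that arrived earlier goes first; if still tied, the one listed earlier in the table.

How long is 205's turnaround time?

Timeline: | 201 0-2 | 203 2-3 | 201 3-5 | 205 5-8 | 201 8-12 | 202 12-21 | 204 21-31 | 200 31-43 |
Completion: 200=43  201=12  202=21  203=3  204=31  205=8
Turnaround (C−A): 200=43  201=12  202=21  203=1  204=28  205=3
Turnaround(205) = completion − arrival = 8 − 5 = 3

3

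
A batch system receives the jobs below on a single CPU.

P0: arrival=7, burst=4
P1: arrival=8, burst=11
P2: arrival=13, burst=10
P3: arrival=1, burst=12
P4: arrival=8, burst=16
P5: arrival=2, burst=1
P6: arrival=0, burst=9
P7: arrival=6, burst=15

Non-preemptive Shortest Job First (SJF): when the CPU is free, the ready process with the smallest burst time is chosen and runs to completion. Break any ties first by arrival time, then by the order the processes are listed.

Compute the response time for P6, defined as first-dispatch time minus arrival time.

0

Gantt: | P6 0-9 | P5 9-10 | P0 10-14 | P2 14-24 | P1 24-35 | P3 35-47 | P7 47-62 | P4 62-78 |
Completion: P0=14  P1=35  P2=24  P3=47  P4=78  P5=10  P6=9  P7=62
Turnaround (C−A): P0=7  P1=27  P2=11  P3=46  P4=70  P5=8  P6=9  P7=56
Response(P6) = first start − arrival = 0 − 0 = 0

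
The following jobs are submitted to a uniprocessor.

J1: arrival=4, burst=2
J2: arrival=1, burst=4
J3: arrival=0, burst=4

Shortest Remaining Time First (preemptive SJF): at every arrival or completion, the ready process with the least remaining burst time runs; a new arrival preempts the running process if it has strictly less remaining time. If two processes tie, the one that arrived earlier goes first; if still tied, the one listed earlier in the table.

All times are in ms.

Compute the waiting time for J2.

Schedule: | J3 0-4 | J1 4-6 | J2 6-10 |
Completion: J1=6  J2=10  J3=4
Turnaround (C−A): J1=2  J2=9  J3=4
Waiting(J2) = turnaround − burst = 9 − 4 = 5

5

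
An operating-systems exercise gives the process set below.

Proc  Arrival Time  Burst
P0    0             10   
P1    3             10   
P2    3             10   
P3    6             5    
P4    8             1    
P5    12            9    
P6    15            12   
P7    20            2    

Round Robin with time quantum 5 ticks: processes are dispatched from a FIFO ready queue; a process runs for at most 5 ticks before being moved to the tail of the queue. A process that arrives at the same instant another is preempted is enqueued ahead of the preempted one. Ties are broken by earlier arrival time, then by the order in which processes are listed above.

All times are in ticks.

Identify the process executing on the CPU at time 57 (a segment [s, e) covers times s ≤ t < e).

P6

Gantt: | P0 0-5 | P1 5-10 | P2 10-15 | P0 15-20 | P3 20-25 | P4 25-26 | P1 26-31 | P5 31-36 | P6 36-41 | P2 41-46 | P7 46-48 | P5 48-52 | P6 52-59 |
Completion: P0=20  P1=31  P2=46  P3=25  P4=26  P5=52  P6=59  P7=48
Turnaround (C−A): P0=20  P1=28  P2=43  P3=19  P4=18  P5=40  P6=44  P7=28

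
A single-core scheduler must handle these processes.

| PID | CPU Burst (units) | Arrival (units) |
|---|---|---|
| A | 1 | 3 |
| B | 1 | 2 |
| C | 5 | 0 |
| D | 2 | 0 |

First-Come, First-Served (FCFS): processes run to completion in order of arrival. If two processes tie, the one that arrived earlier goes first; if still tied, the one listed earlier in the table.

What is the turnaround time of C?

5

Gantt: | C 0-5 | D 5-7 | B 7-8 | A 8-9 |
Completion: A=9  B=8  C=5  D=7
Turnaround(C) = completion − arrival = 5 − 0 = 5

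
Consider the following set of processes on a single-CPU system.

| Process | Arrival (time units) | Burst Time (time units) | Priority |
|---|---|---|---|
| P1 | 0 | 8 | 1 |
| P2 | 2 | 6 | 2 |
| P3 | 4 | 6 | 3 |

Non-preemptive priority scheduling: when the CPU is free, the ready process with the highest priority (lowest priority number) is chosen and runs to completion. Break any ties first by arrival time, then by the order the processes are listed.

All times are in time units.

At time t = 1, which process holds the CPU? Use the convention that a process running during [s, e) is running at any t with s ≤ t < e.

P1

Timeline: | P1 0-8 | P2 8-14 | P3 14-20 |
Completion: P1=8  P2=14  P3=20
Turnaround (C−A): P1=8  P2=12  P3=16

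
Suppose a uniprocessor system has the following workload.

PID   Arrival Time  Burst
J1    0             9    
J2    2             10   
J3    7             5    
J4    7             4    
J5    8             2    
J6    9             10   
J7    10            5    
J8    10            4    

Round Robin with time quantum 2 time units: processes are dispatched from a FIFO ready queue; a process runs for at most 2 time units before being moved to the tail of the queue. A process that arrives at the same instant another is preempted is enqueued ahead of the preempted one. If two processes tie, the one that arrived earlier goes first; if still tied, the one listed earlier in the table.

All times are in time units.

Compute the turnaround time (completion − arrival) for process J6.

Gantt: | J1 0-2 | J2 2-4 | J1 4-6 | J2 6-8 | J1 8-10 | J3 10-12 | J4 12-14 | J5 14-16 | J2 16-18 | J6 18-20 | J7 20-22 | J8 22-24 | J1 24-26 | J3 26-28 | J4 28-30 | J2 30-32 | J6 32-34 | J7 34-36 | J8 36-38 | J1 38-39 | J3 39-40 | J2 40-42 | J6 42-44 | J7 44-45 | J6 45-49 |
Completion: J1=39  J2=42  J3=40  J4=30  J5=16  J6=49  J7=45  J8=38
Turnaround (C−A): J1=39  J2=40  J3=33  J4=23  J5=8  J6=40  J7=35  J8=28
Turnaround(J6) = completion − arrival = 49 − 9 = 40

40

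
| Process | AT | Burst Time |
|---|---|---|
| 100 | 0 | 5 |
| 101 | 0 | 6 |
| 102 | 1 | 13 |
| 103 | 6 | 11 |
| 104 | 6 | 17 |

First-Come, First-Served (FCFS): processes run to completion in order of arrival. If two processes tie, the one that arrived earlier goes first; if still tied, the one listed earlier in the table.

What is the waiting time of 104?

29

Schedule: | 100 0-5 | 101 5-11 | 102 11-24 | 103 24-35 | 104 35-52 |
Completion: 100=5  101=11  102=24  103=35  104=52
Turnaround (C−A): 100=5  101=11  102=23  103=29  104=46
Waiting(104) = turnaround − burst = 46 − 17 = 29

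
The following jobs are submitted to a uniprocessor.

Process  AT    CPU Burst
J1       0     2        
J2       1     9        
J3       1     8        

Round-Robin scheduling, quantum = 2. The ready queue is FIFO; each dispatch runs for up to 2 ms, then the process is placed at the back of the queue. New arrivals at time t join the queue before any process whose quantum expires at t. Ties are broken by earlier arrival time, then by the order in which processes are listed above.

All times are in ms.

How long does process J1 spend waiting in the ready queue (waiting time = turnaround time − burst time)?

0

Timeline: | J1 0-2 | J2 2-4 | J3 4-6 | J2 6-8 | J3 8-10 | J2 10-12 | J3 12-14 | J2 14-16 | J3 16-18 | J2 18-19 |
Completion: J1=2  J2=19  J3=18
Turnaround (C−A): J1=2  J2=18  J3=17
Waiting(J1) = turnaround − burst = 2 − 2 = 0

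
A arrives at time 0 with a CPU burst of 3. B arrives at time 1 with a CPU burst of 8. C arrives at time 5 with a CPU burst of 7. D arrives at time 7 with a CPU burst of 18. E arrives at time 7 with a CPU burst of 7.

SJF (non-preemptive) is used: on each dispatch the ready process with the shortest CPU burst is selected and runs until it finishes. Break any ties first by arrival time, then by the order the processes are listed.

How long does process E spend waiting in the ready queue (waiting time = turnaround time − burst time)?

11

Gantt: | A 0-3 | B 3-11 | C 11-18 | E 18-25 | D 25-43 |
Completion: A=3  B=11  C=18  D=43  E=25
Waiting(E) = turnaround − burst = 18 − 7 = 11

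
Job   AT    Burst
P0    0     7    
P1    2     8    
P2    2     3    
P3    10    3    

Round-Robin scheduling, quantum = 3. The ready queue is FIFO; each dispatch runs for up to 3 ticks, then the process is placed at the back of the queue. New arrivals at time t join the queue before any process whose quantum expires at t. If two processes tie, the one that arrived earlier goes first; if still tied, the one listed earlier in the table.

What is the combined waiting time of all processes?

32

Schedule: | P0 0-3 | P1 3-6 | P2 6-9 | P0 9-12 | P1 12-15 | P3 15-18 | P0 18-19 | P1 19-21 |
Completion: P0=19  P1=21  P2=9  P3=18
Turnaround (C−A): P0=19  P1=19  P2=7  P3=8
Waiting = turnaround − burst: P0=12, P1=11, P2=4, P3=5
Total waiting = 12 + 11 + 4 + 5 = 32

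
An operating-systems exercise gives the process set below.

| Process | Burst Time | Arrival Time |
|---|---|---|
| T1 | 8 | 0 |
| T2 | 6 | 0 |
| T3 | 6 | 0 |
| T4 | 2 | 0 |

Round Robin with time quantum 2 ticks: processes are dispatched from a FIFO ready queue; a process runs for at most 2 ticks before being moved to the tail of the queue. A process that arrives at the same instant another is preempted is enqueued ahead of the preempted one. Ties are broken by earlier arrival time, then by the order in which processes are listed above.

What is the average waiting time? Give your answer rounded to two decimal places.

11.50

Schedule: | T1 0-2 | T2 2-4 | T3 4-6 | T4 6-8 | T1 8-10 | T2 10-12 | T3 12-14 | T1 14-16 | T2 16-18 | T3 18-20 | T1 20-22 |
Completion: T1=22  T2=18  T3=20  T4=8
Turnaround (C−A): T1=22  T2=18  T3=20  T4=8
Waiting times: T1=14, T2=12, T3=14, T4=6
Average waiting = (14+12+14+6) / 4 = 46/4 = 11.50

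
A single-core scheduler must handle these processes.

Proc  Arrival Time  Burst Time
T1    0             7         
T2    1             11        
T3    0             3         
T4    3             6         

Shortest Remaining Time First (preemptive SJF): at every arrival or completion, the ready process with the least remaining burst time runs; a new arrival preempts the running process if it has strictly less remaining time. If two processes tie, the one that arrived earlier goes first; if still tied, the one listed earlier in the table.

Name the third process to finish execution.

T1

Gantt: | T3 0-3 | T4 3-9 | T1 9-16 | T2 16-27 |
Completion: T1=16  T2=27  T3=3  T4=9
Turnaround (C−A): T1=16  T2=26  T3=3  T4=6
Finish order: T3 → T4 → T1 → T2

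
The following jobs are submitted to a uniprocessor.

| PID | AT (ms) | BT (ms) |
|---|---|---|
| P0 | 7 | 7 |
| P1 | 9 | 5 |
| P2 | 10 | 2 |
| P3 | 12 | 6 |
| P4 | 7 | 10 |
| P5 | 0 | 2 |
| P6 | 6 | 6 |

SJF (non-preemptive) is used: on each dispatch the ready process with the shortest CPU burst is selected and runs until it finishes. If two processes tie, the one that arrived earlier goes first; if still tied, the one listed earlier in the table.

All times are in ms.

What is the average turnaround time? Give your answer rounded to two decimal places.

13.57

Gantt: | P5 0-2 | idle 2-6 | P6 6-12 | P2 12-14 | P1 14-19 | P3 19-25 | P0 25-32 | P4 32-42 |
Completion: P0=32  P1=19  P2=14  P3=25  P4=42  P5=2  P6=12
Turnaround times: P0=25, P1=10, P2=4, P3=13, P4=35, P5=2, P6=6
Average turnaround = (25+10+4+13+35+2+6) / 7 = 95/7 = 13.57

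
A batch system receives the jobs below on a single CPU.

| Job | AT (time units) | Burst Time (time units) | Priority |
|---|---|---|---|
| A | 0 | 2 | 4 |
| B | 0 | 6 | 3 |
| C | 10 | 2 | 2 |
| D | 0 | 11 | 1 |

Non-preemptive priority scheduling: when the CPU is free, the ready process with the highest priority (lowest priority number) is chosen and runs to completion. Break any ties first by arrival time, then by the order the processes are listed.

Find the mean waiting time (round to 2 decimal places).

8.25

Schedule: | D 0-11 | C 11-13 | B 13-19 | A 19-21 |
Completion: A=21  B=19  C=13  D=11
Turnaround (C−A): A=21  B=19  C=3  D=11
Waiting times: A=19, B=13, C=1, D=0
Average waiting = (19+13+1+0) / 4 = 33/4 = 8.25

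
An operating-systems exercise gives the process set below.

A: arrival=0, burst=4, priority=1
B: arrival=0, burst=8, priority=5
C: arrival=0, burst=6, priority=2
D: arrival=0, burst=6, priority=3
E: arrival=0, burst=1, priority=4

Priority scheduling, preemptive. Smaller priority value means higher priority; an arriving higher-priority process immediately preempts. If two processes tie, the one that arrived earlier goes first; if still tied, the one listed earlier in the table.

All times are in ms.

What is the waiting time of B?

Schedule: | A 0-4 | C 4-10 | D 10-16 | E 16-17 | B 17-25 |
Completion: A=4  B=25  C=10  D=16  E=17
Waiting(B) = turnaround − burst = 25 − 8 = 17

17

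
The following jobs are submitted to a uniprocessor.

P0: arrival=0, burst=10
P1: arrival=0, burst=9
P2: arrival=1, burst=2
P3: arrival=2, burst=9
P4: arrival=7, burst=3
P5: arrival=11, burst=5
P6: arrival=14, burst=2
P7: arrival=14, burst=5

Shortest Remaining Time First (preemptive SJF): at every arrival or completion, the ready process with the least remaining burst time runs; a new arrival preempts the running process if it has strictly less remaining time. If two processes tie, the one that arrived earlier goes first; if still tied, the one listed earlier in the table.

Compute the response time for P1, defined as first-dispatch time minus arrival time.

0

Timeline: | P1 0-1 | P2 1-3 | P1 3-7 | P4 7-10 | P1 10-14 | P6 14-16 | P5 16-21 | P7 21-26 | P3 26-35 | P0 35-45 |
Completion: P0=45  P1=14  P2=3  P3=35  P4=10  P5=21  P6=16  P7=26
Turnaround (C−A): P0=45  P1=14  P2=2  P3=33  P4=3  P5=10  P6=2  P7=12
Response(P1) = first start − arrival = 0 − 0 = 0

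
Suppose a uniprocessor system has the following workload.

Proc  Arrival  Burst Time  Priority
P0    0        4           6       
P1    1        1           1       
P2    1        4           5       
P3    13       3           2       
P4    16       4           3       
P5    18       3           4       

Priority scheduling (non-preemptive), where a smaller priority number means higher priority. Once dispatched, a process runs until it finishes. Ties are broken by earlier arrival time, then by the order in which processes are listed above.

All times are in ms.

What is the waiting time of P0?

0

Timeline: | P0 0-4 | P1 4-5 | P2 5-9 | idle 9-13 | P3 13-16 | P4 16-20 | P5 20-23 |
Completion: P0=4  P1=5  P2=9  P3=16  P4=20  P5=23
Waiting(P0) = turnaround − burst = 4 − 4 = 0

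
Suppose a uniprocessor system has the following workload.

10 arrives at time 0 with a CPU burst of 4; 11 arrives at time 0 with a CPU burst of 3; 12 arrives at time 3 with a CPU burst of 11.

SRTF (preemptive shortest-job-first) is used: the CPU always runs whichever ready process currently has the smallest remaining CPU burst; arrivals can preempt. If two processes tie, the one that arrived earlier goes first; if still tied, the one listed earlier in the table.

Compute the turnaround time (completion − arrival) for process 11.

3

Schedule: | 11 0-3 | 10 3-7 | 12 7-18 |
Completion: 10=7  11=3  12=18
Turnaround(11) = completion − arrival = 3 − 0 = 3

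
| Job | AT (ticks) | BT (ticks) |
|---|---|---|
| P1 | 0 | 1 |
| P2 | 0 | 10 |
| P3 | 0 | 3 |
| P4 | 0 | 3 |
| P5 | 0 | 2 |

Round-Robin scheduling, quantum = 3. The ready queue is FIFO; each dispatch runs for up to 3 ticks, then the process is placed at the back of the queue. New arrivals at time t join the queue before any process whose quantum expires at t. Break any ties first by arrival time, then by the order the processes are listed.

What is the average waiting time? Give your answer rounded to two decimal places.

6.00

Schedule: | P1 0-1 | P2 1-4 | P3 4-7 | P4 7-10 | P5 10-12 | P2 12-19 |
Completion: P1=1  P2=19  P3=7  P4=10  P5=12
Turnaround (C−A): P1=1  P2=19  P3=7  P4=10  P5=12
Waiting times: P1=0, P2=9, P3=4, P4=7, P5=10
Average waiting = (0+9+4+7+10) / 5 = 30/5 = 6.00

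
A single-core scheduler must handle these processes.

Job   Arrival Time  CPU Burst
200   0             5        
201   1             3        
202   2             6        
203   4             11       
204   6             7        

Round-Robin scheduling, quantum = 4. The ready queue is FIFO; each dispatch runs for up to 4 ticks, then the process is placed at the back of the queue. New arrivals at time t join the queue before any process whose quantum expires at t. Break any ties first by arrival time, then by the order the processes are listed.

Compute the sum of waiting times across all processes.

61

Schedule: | 200 0-4 | 201 4-7 | 202 7-11 | 203 11-15 | 200 15-16 | 204 16-20 | 202 20-22 | 203 22-26 | 204 26-29 | 203 29-32 |
Completion: 200=16  201=7  202=22  203=32  204=29
Turnaround (C−A): 200=16  201=6  202=20  203=28  204=23
Waiting = turnaround − burst: 200=11, 201=3, 202=14, 203=17, 204=16
Total waiting = 11 + 3 + 14 + 17 + 16 = 61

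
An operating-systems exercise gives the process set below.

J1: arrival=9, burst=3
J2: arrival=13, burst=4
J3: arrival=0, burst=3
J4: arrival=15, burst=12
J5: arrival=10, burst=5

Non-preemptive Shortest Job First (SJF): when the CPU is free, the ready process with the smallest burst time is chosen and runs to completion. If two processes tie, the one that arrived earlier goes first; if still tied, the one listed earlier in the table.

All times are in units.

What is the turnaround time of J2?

Timeline: | J3 0-3 | idle 3-9 | J1 9-12 | J5 12-17 | J2 17-21 | J4 21-33 |
Completion: J1=12  J2=21  J3=3  J4=33  J5=17
Turnaround(J2) = completion − arrival = 21 − 13 = 8

8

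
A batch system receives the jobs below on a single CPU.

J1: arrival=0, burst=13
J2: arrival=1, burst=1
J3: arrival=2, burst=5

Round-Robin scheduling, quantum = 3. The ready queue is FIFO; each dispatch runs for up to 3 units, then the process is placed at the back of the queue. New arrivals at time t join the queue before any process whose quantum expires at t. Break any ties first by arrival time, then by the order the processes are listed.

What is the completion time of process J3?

Schedule: | J1 0-3 | J2 3-4 | J3 4-7 | J1 7-10 | J3 10-12 | J1 12-19 |
Completion: J1=19  J2=4  J3=12
Turnaround (C−A): J1=19  J2=3  J3=10

12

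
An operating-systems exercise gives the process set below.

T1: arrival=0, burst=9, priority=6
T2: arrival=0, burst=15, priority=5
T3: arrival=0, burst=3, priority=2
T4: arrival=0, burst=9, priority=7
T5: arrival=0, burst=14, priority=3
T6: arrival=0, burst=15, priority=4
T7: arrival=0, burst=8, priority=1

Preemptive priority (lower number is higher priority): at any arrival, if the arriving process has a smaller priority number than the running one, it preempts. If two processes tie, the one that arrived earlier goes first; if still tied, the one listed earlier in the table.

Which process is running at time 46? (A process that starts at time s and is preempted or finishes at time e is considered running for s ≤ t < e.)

T2

Schedule: | T7 0-8 | T3 8-11 | T5 11-25 | T6 25-40 | T2 40-55 | T1 55-64 | T4 64-73 |
Completion: T1=64  T2=55  T3=11  T4=73  T5=25  T6=40  T7=8
Turnaround (C−A): T1=64  T2=55  T3=11  T4=73  T5=25  T6=40  T7=8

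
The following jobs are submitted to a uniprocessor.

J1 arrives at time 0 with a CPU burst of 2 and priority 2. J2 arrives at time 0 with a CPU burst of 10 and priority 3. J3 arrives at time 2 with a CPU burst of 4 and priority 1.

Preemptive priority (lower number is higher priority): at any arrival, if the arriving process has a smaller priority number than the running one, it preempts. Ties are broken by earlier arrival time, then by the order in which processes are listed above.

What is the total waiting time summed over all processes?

6

Schedule: | J1 0-2 | J3 2-6 | J2 6-16 |
Completion: J1=2  J2=16  J3=6
Waiting = turnaround − burst: J1=0, J2=6, J3=0
Total waiting = 0 + 6 + 0 = 6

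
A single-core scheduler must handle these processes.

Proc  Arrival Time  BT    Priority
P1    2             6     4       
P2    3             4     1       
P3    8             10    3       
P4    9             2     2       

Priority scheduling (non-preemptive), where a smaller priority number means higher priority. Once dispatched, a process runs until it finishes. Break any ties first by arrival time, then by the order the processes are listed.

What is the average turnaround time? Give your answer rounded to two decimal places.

Gantt: | idle 0-2 | P1 2-8 | P2 8-12 | P4 12-14 | P3 14-24 |
Completion: P1=8  P2=12  P3=24  P4=14
Turnaround (C−A): P1=6  P2=9  P3=16  P4=5
Turnaround times: P1=6, P2=9, P3=16, P4=5
Average turnaround = (6+9+16+5) / 4 = 36/4 = 9.00

9.00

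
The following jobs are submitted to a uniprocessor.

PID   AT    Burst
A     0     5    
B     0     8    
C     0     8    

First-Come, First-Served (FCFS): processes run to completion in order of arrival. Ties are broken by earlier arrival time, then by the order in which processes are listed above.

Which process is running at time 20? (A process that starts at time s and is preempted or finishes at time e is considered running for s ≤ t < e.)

C

Timeline: | A 0-5 | B 5-13 | C 13-21 |
Completion: A=5  B=13  C=21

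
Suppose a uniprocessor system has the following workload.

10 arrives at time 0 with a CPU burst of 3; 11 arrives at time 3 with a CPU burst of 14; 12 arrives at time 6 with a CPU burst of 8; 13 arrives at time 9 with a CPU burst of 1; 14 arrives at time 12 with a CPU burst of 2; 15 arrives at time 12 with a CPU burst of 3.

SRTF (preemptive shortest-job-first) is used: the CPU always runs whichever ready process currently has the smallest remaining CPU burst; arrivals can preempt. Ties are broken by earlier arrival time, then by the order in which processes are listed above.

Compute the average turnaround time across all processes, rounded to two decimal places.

8.83

Gantt: | 10 0-3 | 11 3-6 | 12 6-9 | 13 9-10 | 12 10-12 | 14 12-14 | 12 14-17 | 15 17-20 | 11 20-31 |
Completion: 10=3  11=31  12=17  13=10  14=14  15=20
Turnaround (C−A): 10=3  11=28  12=11  13=1  14=2  15=8
Turnaround times: 10=3, 11=28, 12=11, 13=1, 14=2, 15=8
Average turnaround = (3+28+11+1+2+8) / 6 = 53/6 = 8.83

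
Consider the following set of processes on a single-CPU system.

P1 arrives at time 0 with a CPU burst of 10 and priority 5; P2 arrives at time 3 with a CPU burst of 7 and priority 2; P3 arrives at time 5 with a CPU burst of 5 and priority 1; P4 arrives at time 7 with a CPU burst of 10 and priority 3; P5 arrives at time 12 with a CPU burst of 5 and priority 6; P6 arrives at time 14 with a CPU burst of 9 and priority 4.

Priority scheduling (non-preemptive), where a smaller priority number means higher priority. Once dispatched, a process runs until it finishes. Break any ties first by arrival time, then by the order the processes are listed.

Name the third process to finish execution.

P2

Gantt: | P1 0-10 | P3 10-15 | P2 15-22 | P4 22-32 | P6 32-41 | P5 41-46 |
Completion: P1=10  P2=22  P3=15  P4=32  P5=46  P6=41
Turnaround (C−A): P1=10  P2=19  P3=10  P4=25  P5=34  P6=27
Finish order: P1 → P3 → P2 → P4 → P6 → P5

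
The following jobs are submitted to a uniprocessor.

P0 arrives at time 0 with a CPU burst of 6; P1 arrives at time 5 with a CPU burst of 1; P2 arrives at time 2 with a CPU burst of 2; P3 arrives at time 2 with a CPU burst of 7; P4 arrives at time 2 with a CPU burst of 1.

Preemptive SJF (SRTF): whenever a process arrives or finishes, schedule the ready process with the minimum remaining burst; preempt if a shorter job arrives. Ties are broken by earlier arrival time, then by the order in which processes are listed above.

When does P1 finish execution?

Schedule: | P0 0-2 | P4 2-3 | P2 3-5 | P1 5-6 | P0 6-10 | P3 10-17 |
Completion: P0=10  P1=6  P2=5  P3=17  P4=3

6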